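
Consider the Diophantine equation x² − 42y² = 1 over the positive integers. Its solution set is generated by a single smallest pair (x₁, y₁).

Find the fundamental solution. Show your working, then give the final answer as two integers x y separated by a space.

d=42: √d = [6; 2,12] (ℓ=2, even), read p_1/q_1
k=0  a_k=6  p_k/q_k = 6/1
k=1  a_k=2  p_k/q_k = 13/2
→ (13, 2).  Check: 13²=169, 42·2²=168, difference 1.

13 2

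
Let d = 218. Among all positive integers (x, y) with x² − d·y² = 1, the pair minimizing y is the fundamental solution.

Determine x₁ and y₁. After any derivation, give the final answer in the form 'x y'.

d=218: √d = [14; 1,3,3,1,28] (ℓ=5, odd), read p_9/q_9
step 0: (14, 1)  from 14·(1,0) + (0,1)
step 1: (15, 1)  from 1·(14,1) + (1,0)
…
step 3: (192, 13)  from 3·(59,4) + (15,1)
…
step 5: (7220, 489)  from 28·(251,17) + (192,13)
step 6: (7471, 506)  from 1·(7220,489) + (251,17)
…
step 8: (96370, 6527)  from 3·(29633,2007) + (7471,506)
step 9: (126003, 8534)  from 1·(96370,6527) + (29633,2007)
→ (126003, 8534).  Check: 126003²=15876756009, 218·8534²=15876756008, difference 1.

126003 8534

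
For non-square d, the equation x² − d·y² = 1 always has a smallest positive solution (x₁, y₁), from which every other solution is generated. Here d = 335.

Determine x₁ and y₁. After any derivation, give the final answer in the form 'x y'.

604 33

[18; 3,3,3,36] for √335; ℓ=4 ⇒ convergent index 3
i=0: a=18 ⇒ p=18, q=1
…
i=2: a=3 ⇒ p=183, q=10
i=3: a=3 ⇒ p=604, q=33
fundamental: x₁=604, y₁=33  (since 364816 − 335·1089 = 1)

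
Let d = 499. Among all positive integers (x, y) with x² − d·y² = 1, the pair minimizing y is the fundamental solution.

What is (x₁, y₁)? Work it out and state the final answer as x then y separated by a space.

√499 → a₀=22, period (2,1,21,1,2,44); ℓ=6 even so k=5
step 0: (22, 1)  from 22·(1,0) + (0,1)
…
step 3: (1452, 65)  from 21·(67,3) + (45,2)
step 4: (1519, 68)  from 1·(1452,65) + (67,3)
step 5: (4490, 201)  from 2·(1519,68) + (1452,65)
fundamental: x₁=4490, y₁=201  (since 20160100 − 499·40401 = 1)

4490 201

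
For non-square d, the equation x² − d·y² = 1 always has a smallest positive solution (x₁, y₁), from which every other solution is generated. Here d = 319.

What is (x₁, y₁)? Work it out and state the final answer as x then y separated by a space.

12901780 722361

√319 → a₀=17, period (1,6,5,1,4,…,6,1,34); ℓ=14 even so k=13
i=0: a=17 ⇒ p=17, q=1
i=1: a=1 ⇒ p=18, q=1
i=2: a=6 ⇒ p=125, q=7
…
i=5: a=4 ⇒ p=3715, q=208
i=6: a=3 ⇒ p=11913, q=667
i=7: a=1 ⇒ p=15628, q=875
i=8: a=3 ⇒ p=58797, q=3292
…
i=10: a=1 ⇒ p=309613, q=17335
…
i=12: a=6 ⇒ p=11102899, q=621643
i=13: a=1 ⇒ p=12901780, q=722361
(x₁, y₁) = (12901780, 722361);  12901780² − 319·722361² = 1 ✓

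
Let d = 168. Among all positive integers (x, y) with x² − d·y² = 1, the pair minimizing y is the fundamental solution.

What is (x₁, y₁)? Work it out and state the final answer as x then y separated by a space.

13 1

d=168: √d = [12; 1,24] (ℓ=2, even), read p_1/q_1
i=0: a=12 ⇒ p=12, q=1
i=1: a=1 ⇒ p=13, q=1
fundamental: x₁=13, y₁=1  (since 169 − 168·1 = 1)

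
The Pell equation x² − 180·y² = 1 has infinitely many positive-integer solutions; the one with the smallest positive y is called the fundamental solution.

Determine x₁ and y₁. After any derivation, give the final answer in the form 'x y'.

√180 = [13; 2,2,2,26, …], period ℓ=4 (even) → k=3
i=0: a=13 ⇒ p=13, q=1
i=1: a=2 ⇒ p=27, q=2
i=2: a=2 ⇒ p=67, q=5
i=3: a=2 ⇒ p=161, q=12
(x₁, y₁) = (161, 12);  161² − 180·12² = 1 ✓

161 12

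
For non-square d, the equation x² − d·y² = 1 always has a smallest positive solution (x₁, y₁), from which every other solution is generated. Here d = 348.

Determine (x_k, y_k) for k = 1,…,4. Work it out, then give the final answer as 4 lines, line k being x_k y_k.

1567 84
4910977 263256
15391000351 825044220
48235390189057 2585688322224

√348 → a₀=18, period (1,1,1,8,1,1,1,36); ℓ=8 even so k=7
k=0  a_k=18  p_k/q_k = 18/1
…
k=3  a_k=1  p_k/q_k = 56/3
k=4  a_k=8  p_k/q_k = 485/26
k=5  a_k=1  p_k/q_k = 541/29
k=6  a_k=1  p_k/q_k = 1026/55
k=7  a_k=1  p_k/q_k = 1567/84
fundamental: x₁=1567, y₁=84  (since 2455489 − 348·7056 = 1)
n=2: (1567,84)∘(1567,84) = (1567·1567+348·84·84, 1567·84+84·1567) = (4910977,263256)
n=3: (4910977,263256)∘(1567,84) = (1567·4910977+348·84·263256, 1567·263256+84·4910977) = (15391000351,825044220)
n=4: (15391000351,825044220)∘(1567,84) = (1567·15391000351+348·84·825044220, 1567·825044220+84·15391000351) = (48235390189057,2585688322224)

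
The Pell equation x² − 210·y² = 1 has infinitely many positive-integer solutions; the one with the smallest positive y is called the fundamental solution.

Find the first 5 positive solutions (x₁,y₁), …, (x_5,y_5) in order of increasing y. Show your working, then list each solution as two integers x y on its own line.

29 2
1681 116
97469 6726
5651521 389992
327690749 22612810

d=210: √d = [14; 2,28] (ℓ=2, even), read p_1/q_1
a_0=14:  p_0=14·1+0=14,  q_0=14·0+1=1
a_1=2:  p_1=2·14+1=29,  q_1=2·1+0=2
(x₁, y₁) = (29, 2);  29² − 210·2² = 1 ✓
(x_2, y_2) = (29·29 + 210·2·2, 29·2 + 2·29) = (1681, 116)
(x_3, y_3) = (29·1681 + 210·2·116, 29·116 + 2·1681) = (97469, 6726)
(x_4, y_4) = (29·97469 + 210·2·6726, 29·6726 + 2·97469) = (5651521, 389992)
(x_5, y_5) = (29·5651521 + 210·2·389992, 29·389992 + 2·5651521) = (327690749, 22612810)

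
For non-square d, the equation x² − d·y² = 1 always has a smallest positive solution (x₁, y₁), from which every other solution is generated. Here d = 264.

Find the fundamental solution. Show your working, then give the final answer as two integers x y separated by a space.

65 4

d=264: √d = [16; 4,32] (ℓ=2, even), read p_1/q_1
i=0: a=16 ⇒ p=16, q=1
i=1: a=4 ⇒ p=65, q=4
fundamental: x₁=65, y₁=4  (since 4225 − 264·16 = 1)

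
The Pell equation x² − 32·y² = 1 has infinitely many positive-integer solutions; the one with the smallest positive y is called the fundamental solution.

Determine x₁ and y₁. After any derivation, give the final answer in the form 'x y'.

17 3

√32 → a₀=5, period (1,1,1,10); ℓ=4 even so k=3
k=0  a_k=5  p_k/q_k = 5/1
…
k=2  a_k=1  p_k/q_k = 11/2
k=3  a_k=1  p_k/q_k = 17/3
→ (17, 3).  Check: 17²=289, 32·3²=288, difference 1.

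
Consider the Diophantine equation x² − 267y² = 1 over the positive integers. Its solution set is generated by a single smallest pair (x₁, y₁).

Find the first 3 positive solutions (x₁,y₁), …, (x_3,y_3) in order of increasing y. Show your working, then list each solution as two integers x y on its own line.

d=267: √d = [16; 2,1,15,1,2,32] (ℓ=6, even), read p_5/q_5
a_0=16:  p_0=16·1+0=16,  q_0=16·0+1=1
…
a_3=15:  p_3=15·49+33=768,  q_3=15·3+2=47
a_4=1:  p_4=1·768+49=817,  q_4=1·47+3=50
a_5=2:  p_5=2·817+768=2402,  q_5=2·50+47=147
fundamental: x₁=2402, y₁=147  (since 5769604 − 267·21609 = 1)
(2402+147√267)^2 = 11539207 + 706188√267
(2402+147√267)^3 = 55434348026 + 3392527005√267

2402 147
11539207 706188
55434348026 3392527005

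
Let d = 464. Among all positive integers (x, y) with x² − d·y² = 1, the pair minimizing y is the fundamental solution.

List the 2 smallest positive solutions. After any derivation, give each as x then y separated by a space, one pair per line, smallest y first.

9801 455
192119201 8918910

√464 → a₀=21, period (1,1,5,1,1,1,5,1,1,42); ℓ=10 even so k=9
a_0=21:  p_0=21·1+0=21,  q_0=21·0+1=1
a_1=1:  p_1=1·21+1=22,  q_1=1·1+0=1
…
a_3=5:  p_3=5·43+22=237,  q_3=5·2+1=11
a_4=1:  p_4=1·237+43=280,  q_4=1·11+2=13
a_5=1:  p_5=1·280+237=517,  q_5=1·13+11=24
a_6=1:  p_6=1·517+280=797,  q_6=1·24+13=37
a_7=5:  p_7=5·797+517=4502,  q_7=5·37+24=209
a_8=1:  p_8=1·4502+797=5299,  q_8=1·209+37=246
a_9=1:  p_9=1·5299+4502=9801,  q_9=1·246+209=455
(x₁, y₁) = (9801, 455);  9801² − 464·455² = 1 ✓
(9801+455√464)^2 = 192119201 + 8918910√464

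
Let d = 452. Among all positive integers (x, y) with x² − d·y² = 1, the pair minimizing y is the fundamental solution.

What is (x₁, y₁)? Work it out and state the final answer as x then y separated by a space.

1204353 56648

d=452: √d = [21; 3,1,5,3,10,3,5,1,3,42] (ℓ=10, even), read p_9/q_9
step 0: (21, 1)  from 21·(1,0) + (0,1)
…
step 3: (489, 23)  from 5·(85,4) + (64,3)
…
step 8: (313483, 14745)  from 1·(263904,12413) + (49579,2332)
step 9: (1204353, 56648)  from 3·(313483,14745) + (263904,12413)
→ (1204353, 56648).  Check: 1204353²=1450466148609, 452·56648²=1450466148608, difference 1.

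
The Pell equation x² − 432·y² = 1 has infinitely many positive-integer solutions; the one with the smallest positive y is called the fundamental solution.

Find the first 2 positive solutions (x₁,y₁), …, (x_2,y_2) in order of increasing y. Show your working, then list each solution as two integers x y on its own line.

√432 → a₀=20, period (1,3,1,1,1,3,1,40); ℓ=8 even so k=7
step 0: (20, 1)  from 20·(1,0) + (0,1)
step 1: (21, 1)  from 1·(20,1) + (1,0)
step 2: (83, 4)  from 3·(21,1) + (20,1)
step 3: (104, 5)  from 1·(83,4) + (21,1)
step 4: (187, 9)  from 1·(104,5) + (83,4)
step 5: (291, 14)  from 1·(187,9) + (104,5)
step 6: (1060, 51)  from 3·(291,14) + (187,9)
step 7: (1351, 65)  from 1·(1060,51) + (291,14)
(x₁, y₁) = (1351, 65);  1351² − 432·65² = 1 ✓
(x_2, y_2) = (1351·1351 + 432·65·65, 1351·65 + 65·1351) = (3650401, 175630)

1351 65
3650401 175630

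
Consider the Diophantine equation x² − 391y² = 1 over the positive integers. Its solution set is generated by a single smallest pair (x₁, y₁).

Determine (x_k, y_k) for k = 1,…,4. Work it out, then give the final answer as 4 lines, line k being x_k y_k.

√391 = [19; 1,3,2,2,1,…,3,1,38, …], period ℓ=16 (even) → k=15
step 0: (19, 1)  from 19·(1,0) + (0,1)
…
step 2: (79, 4)  from 3·(20,1) + (19,1)
step 3: (178, 9)  from 2·(79,4) + (20,1)
…
step 5: (613, 31)  from 1·(435,22) + (178,9)
step 6: (1048, 53)  from 1·(613,31) + (435,22)
step 7: (2709, 137)  from 2·(1048,53) + (613,31)
step 8: (52519, 2656)  from 19·(2709,137) + (1048,53)
…
step 10: (160266, 8105)  from 1·(107747,5449) + (52519,2656)
…
step 13: (1660597, 83980)  from 2·(696292,35213) + (268013,13554)
step 14: (5678083, 287153)  from 3·(1660597,83980) + (696292,35213)
step 15: (7338680, 371133)  from 1·(5678083,287153) + (1660597,83980)
(x₁, y₁) = (7338680, 371133);  7338680² − 391·371133² = 1 ✓
(x_2, y_2) = (7338680·7338680 + 391·371133·371133, 7338680·371133 + 371133·7338680) = (107712448284799, 5447252648880)
(x_3, y_3) = (7338680·107712448284799 + 391·371133·5447252648880, 7338680·5447252648880 + 371133·107712448284799) = (1580934379957370111960, 79951288138564985667)
(x_4, y_4) = (7338680·1580934379957370111960 + 391·371133·79951288138564985667, 7338680·79951288138564985667 + 371133·1580934379957370111960) = (23203943031010998074028940801, 1173473838473442730776750240)

7338680 371133
107712448284799 5447252648880
1580934379957370111960 79951288138564985667
23203943031010998074028940801 1173473838473442730776750240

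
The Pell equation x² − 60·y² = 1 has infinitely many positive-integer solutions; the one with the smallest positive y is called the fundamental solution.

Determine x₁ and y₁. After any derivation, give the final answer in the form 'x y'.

d=60: √d = [7; 1,2,1,14] (ℓ=4, even), read p_3/q_3
i=0: a=7 ⇒ p=7, q=1
i=1: a=1 ⇒ p=8, q=1
i=2: a=2 ⇒ p=23, q=3
i=3: a=1 ⇒ p=31, q=4
fundamental: x₁=31, y₁=4  (since 961 − 60·16 = 1)

31 4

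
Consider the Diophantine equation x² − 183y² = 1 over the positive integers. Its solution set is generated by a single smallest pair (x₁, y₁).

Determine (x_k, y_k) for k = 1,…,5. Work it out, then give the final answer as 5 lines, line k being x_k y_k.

[13; 1,1,8,1,1,26] for √183; ℓ=6 ⇒ convergent index 5
a_0=13:  p_0=13·1+0=13,  q_0=13·0+1=1
a_1=1:  p_1=1·13+1=14,  q_1=1·1+0=1
…
a_3=8:  p_3=8·27+14=230,  q_3=8·2+1=17
a_4=1:  p_4=1·230+27=257,  q_4=1·17+2=19
a_5=1:  p_5=1·257+230=487,  q_5=1·19+17=36
→ (487, 36).  Check: 487²=237169, 183·36²=237168, difference 1.
(487+36√183)^2 = 474337 + 35064√183
(487+36√183)^3 = 462003751 + 34152300√183
(487+36√183)^4 = 449991179137 + 33264305136√183
(487+36√183)^5 = 438290946475687 + 32399399050164√183

487 36
474337 35064
462003751 34152300
449991179137 33264305136
438290946475687 32399399050164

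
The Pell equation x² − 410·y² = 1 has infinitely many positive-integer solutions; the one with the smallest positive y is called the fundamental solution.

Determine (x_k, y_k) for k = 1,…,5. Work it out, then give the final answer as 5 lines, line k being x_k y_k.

[20; 4,40] for √410; ℓ=2 ⇒ convergent index 1
step 0: (20, 1)  from 20·(1,0) + (0,1)
step 1: (81, 4)  from 4·(20,1) + (1,0)
(x₁, y₁) = (81, 4);  81² − 410·4² = 1 ✓
n=2: (81,4)∘(81,4) = (81·81+410·4·4, 81·4+4·81) = (13121,648)
n=3: (13121,648)∘(81,4) = (81·13121+410·4·648, 81·648+4·13121) = (2125521,104972)
n=4: (2125521,104972)∘(81,4) = (81·2125521+410·4·104972, 81·104972+4·2125521) = (344321281,17004816)
n=5: (344321281,17004816)∘(81,4) = (81·344321281+410·4·17004816, 81·17004816+4·344321281) = (55777922001,2754675220)

81 4
13121 648
2125521 104972
344321281 17004816
55777922001 2754675220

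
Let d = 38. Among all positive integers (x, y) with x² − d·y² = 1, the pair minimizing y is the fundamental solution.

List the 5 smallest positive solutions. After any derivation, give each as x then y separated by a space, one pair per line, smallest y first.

√38 = [6; 6,12, …], period ℓ=2 (even) → k=1
a_0=6:  p_0=6·1+0=6,  q_0=6·0+1=1
a_1=6:  p_1=6·6+1=37,  q_1=6·1+0=6
(x₁, y₁) = (37, 6);  37² − 38·6² = 1 ✓
k=2:  x_2 = 37·37+38·6·6 = 2737,  y_2 = 37·6+6·37 = 444
k=3:  x_3 = 37·2737+38·6·444 = 202501,  y_3 = 37·444+6·2737 = 32850
k=4:  x_4 = 37·202501+38·6·32850 = 14982337,  y_4 = 37·32850+6·202501 = 2430456
k=5:  x_5 = 37·14982337+38·6·2430456 = 1108490437,  y_5 = 37·2430456+6·14982337 = 179820894

37 6
2737 444
202501 32850
14982337 2430456
1108490437 179820894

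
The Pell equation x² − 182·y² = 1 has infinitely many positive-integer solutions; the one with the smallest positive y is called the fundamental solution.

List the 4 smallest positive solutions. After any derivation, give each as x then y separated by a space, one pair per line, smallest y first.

√182 → a₀=13, period (2,26); ℓ=2 even so k=1
i=0: a=13 ⇒ p=13, q=1
i=1: a=2 ⇒ p=27, q=2
→ (27, 2).  Check: 27²=729, 182·2²=728, difference 1.
k=2:  x_2 = 27·27+182·2·2 = 1457,  y_2 = 27·2+2·27 = 108
k=3:  x_3 = 27·1457+182·2·108 = 78651,  y_3 = 27·108+2·1457 = 5830
k=4:  x_4 = 27·78651+182·2·5830 = 4245697,  y_4 = 27·5830+2·78651 = 314712

27 2
1457 108
78651 5830
4245697 314712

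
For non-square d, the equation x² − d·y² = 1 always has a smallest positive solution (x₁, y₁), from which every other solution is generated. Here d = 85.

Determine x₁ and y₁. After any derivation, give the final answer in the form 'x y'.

[9; 4,1,1,4,18] for √85; ℓ=5 ⇒ convergent index 9
step 0: (9, 1)  from 9·(1,0) + (0,1)
…
step 3: (83, 9)  from 1·(46,5) + (37,4)
…
step 7: (34813, 3776)  from 1·(27926,3029) + (6887,747)
step 8: (62739, 6805)  from 1·(34813,3776) + (27926,3029)
step 9: (285769, 30996)  from 4·(62739,6805) + (34813,3776)
(x₁, y₁) = (285769, 30996);  285769² − 85·30996² = 1 ✓

285769 30996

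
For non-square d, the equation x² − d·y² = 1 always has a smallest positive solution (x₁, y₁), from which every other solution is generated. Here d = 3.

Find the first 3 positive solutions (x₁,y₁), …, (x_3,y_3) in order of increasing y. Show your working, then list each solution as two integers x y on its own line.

√3 → a₀=1, period (1,2); ℓ=2 even so k=1
i=0: a=1 ⇒ p=1, q=1
i=1: a=1 ⇒ p=2, q=1
fundamental: x₁=2, y₁=1  (since 4 − 3·1 = 1)
n=2: (2,1)∘(2,1) = (2·2+3·1·1, 2·1+1·2) = (7,4)
n=3: (7,4)∘(2,1) = (2·7+3·1·4, 2·4+1·7) = (26,15)

2 1
7 4
26 15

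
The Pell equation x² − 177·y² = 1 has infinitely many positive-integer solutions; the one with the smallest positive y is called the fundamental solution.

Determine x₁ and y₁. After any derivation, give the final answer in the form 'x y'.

√177 = [13; 3,3,2,8,2,3,3,26, …], period ℓ=8 (even) → k=7
i=0: a=13 ⇒ p=13, q=1
i=1: a=3 ⇒ p=40, q=3
i=2: a=3 ⇒ p=133, q=10
i=3: a=2 ⇒ p=306, q=23
i=4: a=8 ⇒ p=2581, q=194
…
i=6: a=3 ⇒ p=18985, q=1427
i=7: a=3 ⇒ p=62423, q=4692
fundamental: x₁=62423, y₁=4692  (since 3896630929 − 177·22014864 = 1)

62423 4692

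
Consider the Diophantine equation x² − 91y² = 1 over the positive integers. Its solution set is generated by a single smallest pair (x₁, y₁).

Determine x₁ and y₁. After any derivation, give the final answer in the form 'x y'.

√91 = [9; 1,1,5,1,5,1,1,18, …], period ℓ=8 (even) → k=7
step 0: (9, 1)  from 9·(1,0) + (0,1)
step 1: (10, 1)  from 1·(9,1) + (1,0)
…
step 3: (105, 11)  from 5·(19,2) + (10,1)
step 4: (124, 13)  from 1·(105,11) + (19,2)
step 5: (725, 76)  from 5·(124,13) + (105,11)
step 6: (849, 89)  from 1·(725,76) + (124,13)
step 7: (1574, 165)  from 1·(849,89) + (725,76)
(x₁, y₁) = (1574, 165);  1574² − 91·165² = 1 ✓

1574 165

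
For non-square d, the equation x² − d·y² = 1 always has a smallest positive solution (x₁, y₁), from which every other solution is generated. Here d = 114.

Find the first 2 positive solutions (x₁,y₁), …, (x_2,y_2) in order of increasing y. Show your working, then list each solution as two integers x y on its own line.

1025 96
2101249 196800

[10; 1,2,10,2,1,20] for √114; ℓ=6 ⇒ convergent index 5
k=0  a_k=10  p_k/q_k = 10/1
…
k=3  a_k=10  p_k/q_k = 331/31
k=4  a_k=2  p_k/q_k = 694/65
k=5  a_k=1  p_k/q_k = 1025/96
fundamental: x₁=1025, y₁=96  (since 1050625 − 114·9216 = 1)
(x_2, y_2) = (1025·1025 + 114·96·96, 1025·96 + 96·1025) = (2101249, 196800)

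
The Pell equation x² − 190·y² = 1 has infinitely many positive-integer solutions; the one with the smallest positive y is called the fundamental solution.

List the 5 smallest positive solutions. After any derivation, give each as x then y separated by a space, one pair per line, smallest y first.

52021 3774
5412368881 392654508
563113683064981 40852560317562
58587473808034384321 4250382080167131096
6095557949372399730460501 442218252343896093172470

√190 = [13; 1,3,1,1,1,…,3,1,26, …], period ℓ=14 (even) → k=13
k=0  a_k=13  p_k/q_k = 13/1
k=1  a_k=1  p_k/q_k = 14/1
k=2  a_k=3  p_k/q_k = 55/4
…
k=4  a_k=1  p_k/q_k = 124/9
k=5  a_k=1  p_k/q_k = 193/14
…
k=7  a_k=2  p_k/q_k = 1213/88
k=8  a_k=2  p_k/q_k = 2936/213
k=9  a_k=1  p_k/q_k = 4149/301
…
k=11  a_k=1  p_k/q_k = 11234/815
k=12  a_k=3  p_k/q_k = 40787/2959
k=13  a_k=1  p_k/q_k = 52021/3774
fundamental: x₁=52021, y₁=3774  (since 2706184441 − 190·14243076 = 1)
n=2: (52021,3774)∘(52021,3774) = (52021·52021+190·3774·3774, 52021·3774+3774·52021) = (5412368881,392654508)
n=3: (5412368881,392654508)∘(52021,3774) = (52021·5412368881+190·3774·392654508, 52021·392654508+3774·5412368881) = (563113683064981,40852560317562)
n=4: (563113683064981,40852560317562)∘(52021,3774) = (52021·563113683064981+190·3774·40852560317562, 52021·40852560317562+3774·563113683064981) = (58587473808034384321,4250382080167131096)
n=5: (58587473808034384321,4250382080167131096)∘(52021,3774) = (52021·58587473808034384321+190·3774·4250382080167131096, 52021·4250382080167131096+3774·58587473808034384321) = (6095557949372399730460501,442218252343896093172470)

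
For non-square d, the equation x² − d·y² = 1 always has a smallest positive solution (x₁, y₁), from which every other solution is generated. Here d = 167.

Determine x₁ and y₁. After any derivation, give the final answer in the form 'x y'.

[12; 1,11,1,24] for √167; ℓ=4 ⇒ convergent index 3
a_0=12:  p_0=12·1+0=12,  q_0=12·0+1=1
…
a_2=11:  p_2=11·13+12=155,  q_2=11·1+1=12
a_3=1:  p_3=1·155+13=168,  q_3=1·12+1=13
fundamental: x₁=168, y₁=13  (since 28224 − 167·169 = 1)

168 13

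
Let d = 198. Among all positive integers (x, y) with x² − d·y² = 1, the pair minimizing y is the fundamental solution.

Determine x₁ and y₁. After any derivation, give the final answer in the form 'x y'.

197 14

[14; 14,28] for √198; ℓ=2 ⇒ convergent index 1
a_0=14:  p_0=14·1+0=14,  q_0=14·0+1=1
a_1=14:  p_1=14·14+1=197,  q_1=14·1+0=14
(x₁, y₁) = (197, 14);  197² − 198·14² = 1 ✓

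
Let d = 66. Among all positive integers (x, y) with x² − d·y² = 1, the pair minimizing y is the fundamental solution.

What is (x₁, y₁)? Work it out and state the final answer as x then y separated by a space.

d=66: √d = [8; 8,16] (ℓ=2, even), read p_1/q_1
i=0: a=8 ⇒ p=8, q=1
i=1: a=8 ⇒ p=65, q=8
fundamental: x₁=65, y₁=8  (since 4225 − 66·64 = 1)

65 8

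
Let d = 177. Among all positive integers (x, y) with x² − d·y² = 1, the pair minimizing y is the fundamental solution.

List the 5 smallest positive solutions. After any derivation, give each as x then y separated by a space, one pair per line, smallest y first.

d=177: √d = [13; 3,3,2,8,2,3,3,26] (ℓ=8, even), read p_7/q_7
i=0: a=13 ⇒ p=13, q=1
i=1: a=3 ⇒ p=40, q=3
i=2: a=3 ⇒ p=133, q=10
i=3: a=2 ⇒ p=306, q=23
…
i=6: a=3 ⇒ p=18985, q=1427
i=7: a=3 ⇒ p=62423, q=4692
→ (62423, 4692).  Check: 62423²=3896630929, 177·4692²=3896630928, difference 1.
k=2:  x_2 = 62423·62423+177·4692·4692 = 7793261857,  y_2 = 62423·4692+4692·62423 = 585777432
k=3:  x_3 = 62423·7793261857+177·4692·585777432 = 972957569736599,  y_3 = 62423·585777432+4692·7793261857 = 73131969270780
k=4:  x_4 = 62423·972957569736599+177·4692·73131969270780 = 121469860743542176897,  y_4 = 62423·73131969270780+4692·972957569736599 = 9130233834994022448
k=5:  x_5 = 62423·121469860743542176897+177·4692·9130233834994022448 = 15165026233415309047146263,  y_5 = 62423·9130233834994022448+4692·121469860743542176897 = 1139873173290531757272228

62423 4692
7793261857 585777432
972957569736599 73131969270780
121469860743542176897 9130233834994022448
15165026233415309047146263 1139873173290531757272228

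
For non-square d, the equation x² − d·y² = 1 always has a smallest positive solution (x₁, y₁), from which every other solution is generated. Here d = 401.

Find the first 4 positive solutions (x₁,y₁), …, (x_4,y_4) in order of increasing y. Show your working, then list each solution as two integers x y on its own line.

801 40
1283201 64080
2055687201 102656120
3293209612801 164455040160

[20; 40] for √401; ℓ=1 ⇒ convergent index 1
step 0: (20, 1)  from 20·(1,0) + (0,1)
step 1: (801, 40)  from 40·(20,1) + (1,0)
fundamental: x₁=801, y₁=40  (since 641601 − 401·1600 = 1)
(801+40√401)^2 = 1283201 + 64080√401
(801+40√401)^3 = 2055687201 + 102656120√401
(801+40√401)^4 = 3293209612801 + 164455040160√401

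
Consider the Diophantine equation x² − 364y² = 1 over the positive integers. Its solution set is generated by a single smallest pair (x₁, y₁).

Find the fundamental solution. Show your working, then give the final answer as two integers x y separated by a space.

4954951 259710

[19; 12,1,2,3,1,8,1,3,2,1,12,38] for √364; ℓ=12 ⇒ convergent index 11
k=0  a_k=19  p_k/q_k = 19/1
…
k=3  a_k=2  p_k/q_k = 725/38
…
k=7  a_k=1  p_k/q_k = 30755/1612
k=8  a_k=3  p_k/q_k = 119872/6283
k=9  a_k=2  p_k/q_k = 270499/14178
k=10  a_k=1  p_k/q_k = 390371/20461
k=11  a_k=12  p_k/q_k = 4954951/259710
fundamental: x₁=4954951, y₁=259710  (since 24551539412401 − 364·67449284100 = 1)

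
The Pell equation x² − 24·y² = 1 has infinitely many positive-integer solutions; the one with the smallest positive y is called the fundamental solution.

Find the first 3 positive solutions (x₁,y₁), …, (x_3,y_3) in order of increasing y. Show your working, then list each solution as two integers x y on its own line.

d=24: √d = [4; 1,8] (ℓ=2, even), read p_1/q_1
k=0  a_k=4  p_k/q_k = 4/1
k=1  a_k=1  p_k/q_k = 5/1
(x₁, y₁) = (5, 1);  5² − 24·1² = 1 ✓
k=2:  x_2 = 5·5+24·1·1 = 49,  y_2 = 5·1+1·5 = 10
k=3:  x_3 = 5·49+24·1·10 = 485,  y_3 = 5·10+1·49 = 99

5 1
49 10
485 99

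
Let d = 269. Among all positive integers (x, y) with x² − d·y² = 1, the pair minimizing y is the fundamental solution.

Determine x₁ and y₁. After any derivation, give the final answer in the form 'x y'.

13449 820

√269 → a₀=16, period (2,2,32); ℓ=3 odd so k=5
a_0=16:  p_0=16·1+0=16,  q_0=16·0+1=1
…
a_4=2:  p_4=2·2657+82=5396,  q_4=2·162+5=329
a_5=2:  p_5=2·5396+2657=13449,  q_5=2·329+162=820
(x₁, y₁) = (13449, 820);  13449² − 269·820² = 1 ✓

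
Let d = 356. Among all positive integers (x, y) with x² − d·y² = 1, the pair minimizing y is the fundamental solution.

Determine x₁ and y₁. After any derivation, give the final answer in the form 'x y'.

d=356: √d = [18; 1,6,1,1,2,…,6,1,36] (ℓ=14, even), read p_13/q_13
k=0  a_k=18  p_k/q_k = 18/1
k=1  a_k=1  p_k/q_k = 19/1
k=2  a_k=6  p_k/q_k = 132/7
k=3  a_k=1  p_k/q_k = 151/8
k=4  a_k=1  p_k/q_k = 283/15
k=5  a_k=2  p_k/q_k = 717/38
k=6  a_k=1  p_k/q_k = 1000/53
…
k=8  a_k=1  p_k/q_k = 9717/515
k=9  a_k=2  p_k/q_k = 28151/1492
…
k=11  a_k=1  p_k/q_k = 66019/3499
k=12  a_k=6  p_k/q_k = 433982/23001
k=13  a_k=1  p_k/q_k = 500001/26500
fundamental: x₁=500001, y₁=26500  (since 250001000001 − 356·702250000 = 1)

500001 26500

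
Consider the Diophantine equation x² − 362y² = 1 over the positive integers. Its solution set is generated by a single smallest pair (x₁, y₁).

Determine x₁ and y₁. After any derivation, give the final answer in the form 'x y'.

723 38

√362 = [19; 38, …], period ℓ=1 (odd) → k=1
step 0: (19, 1)  from 19·(1,0) + (0,1)
step 1: (723, 38)  from 38·(19,1) + (1,0)
fundamental: x₁=723, y₁=38  (since 522729 − 362·1444 = 1)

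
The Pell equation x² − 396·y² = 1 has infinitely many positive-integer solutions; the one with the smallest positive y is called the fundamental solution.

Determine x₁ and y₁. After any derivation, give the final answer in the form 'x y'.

199 10

d=396: √d = [19; 1,8,1,38] (ℓ=4, even), read p_3/q_3
k=0  a_k=19  p_k/q_k = 19/1
…
k=2  a_k=8  p_k/q_k = 179/9
k=3  a_k=1  p_k/q_k = 199/10
(x₁, y₁) = (199, 10);  199² − 396·10² = 1 ✓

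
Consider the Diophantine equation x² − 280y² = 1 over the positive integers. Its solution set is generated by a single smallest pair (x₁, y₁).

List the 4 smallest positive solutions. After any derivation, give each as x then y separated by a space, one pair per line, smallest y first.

251 15
126001 7530
63252251 3780045
31752504001 1897575060

√280 → a₀=16, period (1,2,1,2,1,32); ℓ=6 even so k=5
step 0: (16, 1)  from 16·(1,0) + (0,1)
…
step 2: (50, 3)  from 2·(17,1) + (16,1)
step 3: (67, 4)  from 1·(50,3) + (17,1)
step 4: (184, 11)  from 2·(67,4) + (50,3)
step 5: (251, 15)  from 1·(184,11) + (67,4)
fundamental: x₁=251, y₁=15  (since 63001 − 280·225 = 1)
k=2:  x_2 = 251·251+280·15·15 = 126001,  y_2 = 251·15+15·251 = 7530
k=3:  x_3 = 251·126001+280·15·7530 = 63252251,  y_3 = 251·7530+15·126001 = 3780045
k=4:  x_4 = 251·63252251+280·15·3780045 = 31752504001,  y_4 = 251·3780045+15·63252251 = 1897575060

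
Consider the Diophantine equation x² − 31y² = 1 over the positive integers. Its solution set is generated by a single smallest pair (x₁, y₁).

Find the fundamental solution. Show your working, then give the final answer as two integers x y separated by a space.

√31 = [5; 1,1,3,5,3,1,1,10, …], period ℓ=8 (even) → k=7
k=0  a_k=5  p_k/q_k = 5/1
…
k=5  a_k=3  p_k/q_k = 657/118
k=6  a_k=1  p_k/q_k = 863/155
k=7  a_k=1  p_k/q_k = 1520/273
fundamental: x₁=1520, y₁=273  (since 2310400 − 31·74529 = 1)

1520 273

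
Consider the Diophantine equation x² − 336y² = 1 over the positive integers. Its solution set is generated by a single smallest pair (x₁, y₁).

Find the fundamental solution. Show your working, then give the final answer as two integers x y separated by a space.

√336 → a₀=18, period (3,36); ℓ=2 even so k=1
k=0  a_k=18  p_k/q_k = 18/1
k=1  a_k=3  p_k/q_k = 55/3
fundamental: x₁=55, y₁=3  (since 3025 − 336·9 = 1)

55 3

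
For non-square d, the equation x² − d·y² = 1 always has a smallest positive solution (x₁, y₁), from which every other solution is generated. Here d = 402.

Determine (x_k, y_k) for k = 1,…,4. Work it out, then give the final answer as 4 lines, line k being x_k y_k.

d=402: √d = [20; 20,40] (ℓ=2, even), read p_1/q_1
step 0: (20, 1)  from 20·(1,0) + (0,1)
step 1: (401, 20)  from 20·(20,1) + (1,0)
fundamental: x₁=401, y₁=20  (since 160801 − 402·400 = 1)
n=2: (401,20)∘(401,20) = (401·401+402·20·20, 401·20+20·401) = (321601,16040)
n=3: (321601,16040)∘(401,20) = (401·321601+402·20·16040, 401·16040+20·321601) = (257923601,12864060)
n=4: (257923601,12864060)∘(401,20) = (401·257923601+402·20·12864060, 401·12864060+20·257923601) = (206854406401,10316960080)

401 20
321601 16040
257923601 12864060
206854406401 10316960080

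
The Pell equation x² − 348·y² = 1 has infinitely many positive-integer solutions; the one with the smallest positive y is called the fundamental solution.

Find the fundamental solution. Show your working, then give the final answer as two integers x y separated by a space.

[18; 1,1,1,8,1,1,1,36] for √348; ℓ=8 ⇒ convergent index 7
step 0: (18, 1)  from 18·(1,0) + (0,1)
…
step 2: (37, 2)  from 1·(19,1) + (18,1)
step 3: (56, 3)  from 1·(37,2) + (19,1)
…
step 5: (541, 29)  from 1·(485,26) + (56,3)
step 6: (1026, 55)  from 1·(541,29) + (485,26)
step 7: (1567, 84)  from 1·(1026,55) + (541,29)
fundamental: x₁=1567, y₁=84  (since 2455489 − 348·7056 = 1)

1567 84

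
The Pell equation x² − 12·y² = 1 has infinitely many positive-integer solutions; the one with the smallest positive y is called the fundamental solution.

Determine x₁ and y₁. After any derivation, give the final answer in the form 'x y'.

7 2

√12 = [3; 2,6, …], period ℓ=2 (even) → k=1
k=0  a_k=3  p_k/q_k = 3/1
k=1  a_k=2  p_k/q_k = 7/2
fundamental: x₁=7, y₁=2  (since 49 − 12·4 = 1)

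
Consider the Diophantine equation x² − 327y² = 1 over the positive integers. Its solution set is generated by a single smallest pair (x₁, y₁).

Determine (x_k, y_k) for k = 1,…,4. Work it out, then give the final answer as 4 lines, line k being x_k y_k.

217 12
94177 5208
40872601 2260260
17738614657 980947632

√327 = [18; 12,36, …], period ℓ=2 (even) → k=1
step 0: (18, 1)  from 18·(1,0) + (0,1)
step 1: (217, 12)  from 12·(18,1) + (1,0)
(x₁, y₁) = (217, 12);  217² − 327·12² = 1 ✓
k=2:  x_2 = 217·217+327·12·12 = 94177,  y_2 = 217·12+12·217 = 5208
k=3:  x_3 = 217·94177+327·12·5208 = 40872601,  y_3 = 217·5208+12·94177 = 2260260
k=4:  x_4 = 217·40872601+327·12·2260260 = 17738614657,  y_4 = 217·2260260+12·40872601 = 980947632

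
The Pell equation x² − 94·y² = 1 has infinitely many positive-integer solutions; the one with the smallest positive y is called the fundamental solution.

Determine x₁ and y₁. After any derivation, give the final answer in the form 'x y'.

d=94: √d = [9; 1,2,3,1,1,…,2,1,18] (ℓ=16, even), read p_15/q_15
a_0=9:  p_0=9·1+0=9,  q_0=9·0+1=1
…
a_4=1:  p_4=1·97+29=126,  q_4=1·10+3=13
a_5=1:  p_5=1·126+97=223,  q_5=1·13+10=23
a_6=5:  p_6=5·223+126=1241,  q_6=5·23+13=128
a_7=1:  p_7=1·1241+223=1464,  q_7=1·128+23=151
a_8=8:  p_8=8·1464+1241=12953,  q_8=8·151+128=1336
a_9=1:  p_9=1·12953+1464=14417,  q_9=1·1336+151=1487
…
a_13=3:  p_13=3·184493+99455=652934,  q_13=3·19029+10258=67345
a_14=2:  p_14=2·652934+184493=1490361,  q_14=2·67345+19029=153719
a_15=1:  p_15=1·1490361+652934=2143295,  q_15=1·153719+67345=221064
fundamental: x₁=2143295, y₁=221064  (since 4593713457025 − 94·48869292096 = 1)

2143295 221064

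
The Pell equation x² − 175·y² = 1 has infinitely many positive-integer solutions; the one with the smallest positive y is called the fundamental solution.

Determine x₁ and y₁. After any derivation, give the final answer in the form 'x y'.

[13; 4,2,1,2,4,26] for √175; ℓ=6 ⇒ convergent index 5
step 0: (13, 1)  from 13·(1,0) + (0,1)
step 1: (53, 4)  from 4·(13,1) + (1,0)
step 2: (119, 9)  from 2·(53,4) + (13,1)
…
step 4: (463, 35)  from 2·(172,13) + (119,9)
step 5: (2024, 153)  from 4·(463,35) + (172,13)
fundamental: x₁=2024, y₁=153  (since 4096576 − 175·23409 = 1)

2024 153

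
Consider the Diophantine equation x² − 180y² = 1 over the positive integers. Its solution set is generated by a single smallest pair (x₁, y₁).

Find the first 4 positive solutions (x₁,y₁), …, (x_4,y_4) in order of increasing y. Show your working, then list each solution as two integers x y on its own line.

[13; 2,2,2,26] for √180; ℓ=4 ⇒ convergent index 3
step 0: (13, 1)  from 13·(1,0) + (0,1)
…
step 2: (67, 5)  from 2·(27,2) + (13,1)
step 3: (161, 12)  from 2·(67,5) + (27,2)
fundamental: x₁=161, y₁=12  (since 25921 − 180·144 = 1)
k=2:  x_2 = 161·161+180·12·12 = 51841,  y_2 = 161·12+12·161 = 3864
k=3:  x_3 = 161·51841+180·12·3864 = 16692641,  y_3 = 161·3864+12·51841 = 1244196
k=4:  x_4 = 161·16692641+180·12·1244196 = 5374978561,  y_4 = 161·1244196+12·16692641 = 400627248

161 12
51841 3864
16692641 1244196
5374978561 400627248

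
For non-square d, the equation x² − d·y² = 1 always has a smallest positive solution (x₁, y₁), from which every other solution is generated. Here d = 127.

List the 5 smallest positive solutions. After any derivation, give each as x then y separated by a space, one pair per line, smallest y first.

4730624 419775
44757606858751 3971595379200
423462818377139450624 37576248838264821825
4006486743445029115330560001 355518209168531397366758400
37906364688445371364544653008890624 3363645945459311770024609913661375

√127 → a₀=11, period (3,1,2,2,7,11,7,2,2,1,3,22); ℓ=12 even so k=11
step 0: (11, 1)  from 11·(1,0) + (0,1)
…
step 2: (45, 4)  from 1·(34,3) + (11,1)
step 3: (124, 11)  from 2·(45,4) + (34,3)
step 4: (293, 26)  from 2·(124,11) + (45,4)
step 5: (2175, 193)  from 7·(293,26) + (124,11)
…
step 8: (367620, 32621)  from 2·(171701,15236) + (24218,2149)
step 9: (906941, 80478)  from 2·(367620,32621) + (171701,15236)
step 10: (1274561, 113099)  from 1·(906941,80478) + (367620,32621)
step 11: (4730624, 419775)  from 3·(1274561,113099) + (906941,80478)
fundamental: x₁=4730624, y₁=419775  (since 22378803429376 − 127·176211050625 = 1)
k=2:  x_2 = 4730624·4730624+127·419775·419775 = 44757606858751,  y_2 = 4730624·419775+419775·4730624 = 3971595379200
k=3:  x_3 = 4730624·44757606858751+127·419775·3971595379200 = 423462818377139450624,  y_3 = 4730624·3971595379200+419775·44757606858751 = 37576248838264821825
k=4:  x_4 = 4730624·423462818377139450624+127·419775·37576248838264821825 = 4006486743445029115330560001,  y_4 = 4730624·37576248838264821825+419775·423462818377139450624 = 355518209168531397366758400
k=5:  x_5 = 4730624·4006486743445029115330560001+127·419775·355518209168531397366758400 = 37906364688445371364544653008890624,  y_5 = 4730624·355518209168531397366758400+419775·4006486743445029115330560001 = 3363645945459311770024609913661375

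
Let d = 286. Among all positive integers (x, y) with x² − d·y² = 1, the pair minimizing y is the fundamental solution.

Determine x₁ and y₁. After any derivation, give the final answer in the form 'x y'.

561835 33222

√286 = [16; 1,10,3,3,2,3,3,10,1,32, …], period ℓ=10 (even) → k=9
a_0=16:  p_0=16·1+0=16,  q_0=16·0+1=1
…
a_2=10:  p_2=10·17+16=186,  q_2=10·1+1=11
…
a_5=2:  p_5=2·1911+575=4397,  q_5=2·113+34=260
a_6=3:  p_6=3·4397+1911=15102,  q_6=3·260+113=893
a_7=3:  p_7=3·15102+4397=49703,  q_7=3·893+260=2939
a_8=10:  p_8=10·49703+15102=512132,  q_8=10·2939+893=30283
a_9=1:  p_9=1·512132+49703=561835,  q_9=1·30283+2939=33222
(x₁, y₁) = (561835, 33222);  561835² − 286·33222² = 1 ✓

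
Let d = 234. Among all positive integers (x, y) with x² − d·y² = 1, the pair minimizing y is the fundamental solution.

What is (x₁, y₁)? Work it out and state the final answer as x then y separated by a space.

5201 340

d=234: √d = [15; 3,2,1,2,1,2,3,30] (ℓ=8, even), read p_7/q_7
i=0: a=15 ⇒ p=15, q=1
…
i=6: a=2 ⇒ p=1545, q=101
i=7: a=3 ⇒ p=5201, q=340
(x₁, y₁) = (5201, 340);  5201² − 234·340² = 1 ✓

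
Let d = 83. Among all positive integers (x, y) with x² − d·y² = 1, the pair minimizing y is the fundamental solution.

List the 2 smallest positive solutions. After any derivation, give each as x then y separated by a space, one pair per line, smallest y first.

82 9
13447 1476

√83 = [9; 9,18, …], period ℓ=2 (even) → k=1
i=0: a=9 ⇒ p=9, q=1
i=1: a=9 ⇒ p=82, q=9
fundamental: x₁=82, y₁=9  (since 6724 − 83·81 = 1)
n=2: (82,9)∘(82,9) = (82·82+83·9·9, 82·9+9·82) = (13447,1476)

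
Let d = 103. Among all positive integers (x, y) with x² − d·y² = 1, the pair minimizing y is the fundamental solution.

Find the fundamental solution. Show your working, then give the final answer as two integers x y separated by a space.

√103 = [10; 6,1,2,1,1,9,1,1,2,1,6,20, …], period ℓ=12 (even) → k=11
i=0: a=10 ⇒ p=10, q=1
…
i=2: a=1 ⇒ p=71, q=7
i=3: a=2 ⇒ p=203, q=20
…
i=6: a=9 ⇒ p=4567, q=450
i=7: a=1 ⇒ p=5044, q=497
…
i=10: a=1 ⇒ p=33877, q=3338
i=11: a=6 ⇒ p=227528, q=22419
→ (227528, 22419).  Check: 227528²=51768990784, 103·22419²=51768990783, difference 1.

227528 22419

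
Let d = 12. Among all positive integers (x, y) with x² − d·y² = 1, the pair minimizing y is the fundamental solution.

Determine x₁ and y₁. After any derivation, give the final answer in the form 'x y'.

7 2

[3; 2,6] for √12; ℓ=2 ⇒ convergent index 1
a_0=3:  p_0=3·1+0=3,  q_0=3·0+1=1
a_1=2:  p_1=2·3+1=7,  q_1=2·1+0=2
fundamental: x₁=7, y₁=2  (since 49 − 12·4 = 1)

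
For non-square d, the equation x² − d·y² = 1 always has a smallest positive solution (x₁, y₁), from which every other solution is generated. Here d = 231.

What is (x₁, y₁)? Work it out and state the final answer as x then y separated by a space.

[15; 5,30] for √231; ℓ=2 ⇒ convergent index 1
step 0: (15, 1)  from 15·(1,0) + (0,1)
step 1: (76, 5)  from 5·(15,1) + (1,0)
fundamental: x₁=76, y₁=5  (since 5776 − 231·25 = 1)

76 5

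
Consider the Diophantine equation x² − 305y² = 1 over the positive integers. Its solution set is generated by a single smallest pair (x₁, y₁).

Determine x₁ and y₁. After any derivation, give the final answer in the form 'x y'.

489 28

√305 = [17; 2,6,2,34, …], period ℓ=4 (even) → k=3
a_0=17:  p_0=17·1+0=17,  q_0=17·0+1=1
…
a_2=6:  p_2=6·35+17=227,  q_2=6·2+1=13
a_3=2:  p_3=2·227+35=489,  q_3=2·13+2=28
fundamental: x₁=489, y₁=28  (since 239121 − 305·784 = 1)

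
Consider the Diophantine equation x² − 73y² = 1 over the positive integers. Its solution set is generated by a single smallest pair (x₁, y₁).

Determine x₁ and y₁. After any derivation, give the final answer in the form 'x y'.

2281249 267000

√73 = [8; 1,1,5,5,1,1,16, …], period ℓ=7 (odd) → k=13
k=0  a_k=8  p_k/q_k = 8/1
k=1  a_k=1  p_k/q_k = 9/1
k=2  a_k=1  p_k/q_k = 17/2
k=3  a_k=5  p_k/q_k = 94/11
k=4  a_k=5  p_k/q_k = 487/57
…
k=7  a_k=16  p_k/q_k = 17669/2068
k=8  a_k=1  p_k/q_k = 18737/2193
…
k=10  a_k=5  p_k/q_k = 200767/23498
k=11  a_k=5  p_k/q_k = 1040241/121751
k=12  a_k=1  p_k/q_k = 1241008/145249
k=13  a_k=1  p_k/q_k = 2281249/267000
(x₁, y₁) = (2281249, 267000);  2281249² − 73·267000² = 1 ✓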